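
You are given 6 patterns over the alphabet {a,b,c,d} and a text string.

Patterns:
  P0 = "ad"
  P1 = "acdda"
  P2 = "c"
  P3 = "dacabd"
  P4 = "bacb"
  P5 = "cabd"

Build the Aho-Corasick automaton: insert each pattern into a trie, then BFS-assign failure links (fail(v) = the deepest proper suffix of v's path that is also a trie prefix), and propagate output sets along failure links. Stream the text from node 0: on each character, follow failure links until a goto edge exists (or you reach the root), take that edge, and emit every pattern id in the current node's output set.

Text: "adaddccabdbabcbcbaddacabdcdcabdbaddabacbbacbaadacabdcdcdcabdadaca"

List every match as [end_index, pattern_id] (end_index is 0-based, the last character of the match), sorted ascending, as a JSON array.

Construct AC machine:
Trie nodes:
  0='ε' goto a→1 b→14 c→7 d→8
  1='a' goto c→3 d→2
  2='ad' goto ·  ←P0
  3='ac' goto d→4
  4='acd' goto d→5
  5='acdd' goto a→6
  6='acdda' goto ·  ←P1
  7='c' goto a→18  ←P2
  8='d' goto a→9
  9='da' goto c→10
  10='dac' goto a→11
  11='daca' goto b→12
  12='dacab' goto d→13
  13='dacabd' goto ·  ←P3
  14='b' goto a→15
  15='ba' goto c→16
  16='bac' goto b→17
  17='bacb' goto ·  ←P4
  18='ca' goto b→19
  19='cab' goto d→20
  20='cabd' goto ·  ←P5

BFS fail/out derivation:
  fail(1) 'a': from fail(0)=0 chase 'a': 0 ⇒ 0;  out=∅∪out(0)=∅
  fail(7) 'c': from fail(0)=0 chase 'c': 0 ⇒ 0;  out={2}∪out(0)={2}
  fail(8) 'd': from fail(0)=0 chase 'd': 0 ⇒ 0;  out=∅∪out(0)=∅
  fail(14) 'b': from fail(0)=0 chase 'b': 0 ⇒ 0;  out=∅∪out(0)=∅
  fail(2) 'ad': from fail(1)=0 chase 'd': 0 ⇒ 8;  out={0}∪out(8)={0}
  fail(3) 'ac': from fail(1)=0 chase 'c': 0 ⇒ 7;  out=∅∪out(7)={2}
  fail(9) 'da': from fail(8)=0 chase 'a': 0 ⇒ 1;  out=∅∪out(1)=∅
  fail(15) 'ba': from fail(14)=0 chase 'a': 0 ⇒ 1;  out=∅∪out(1)=∅
  fail(18) 'ca': from fail(7)=0 chase 'a': 0 ⇒ 1;  out=∅∪out(1)=∅
  fail(4) 'acd': from fail(3)=7 chase 'd': 7→0 ⇒ 8;  out=∅∪out(8)=∅
  fail(10) 'dac': from fail(9)=1 chase 'c': 1 ⇒ 3;  out=∅∪out(3)={2}
  fail(16) 'bac': from fail(15)=1 chase 'c': 1 ⇒ 3;  out=∅∪out(3)={2}
  fail(19) 'cab': from fail(18)=1 chase 'b': 1→0 ⇒ 14;  out=∅∪out(14)=∅
  fail(5) 'acdd': from fail(4)=8 chase 'd': 8→0 ⇒ 8;  out=∅∪out(8)=∅
  fail(11) 'daca': from fail(10)=3 chase 'a': 3→7 ⇒ 18;  out=∅∪out(18)=∅
  fail(17) 'bacb': from fail(16)=3 chase 'b': 3→7→0 ⇒ 14;  out={4}∪out(14)={4}
  fail(20) 'cabd': from fail(19)=14 chase 'd': 14→0 ⇒ 8;  out={5}∪out(8)={5}
  fail(6) 'acdda': from fail(5)=8 chase 'a': 8 ⇒ 9;  out={1}∪out(9)={1}
  fail(12) 'dacab': from fail(11)=18 chase 'b': 18 ⇒ 19;  out=∅∪out(19)=∅
  fail(13) 'dacabd': from fail(12)=19 chase 'd': 19 ⇒ 20;  out={3}∪out(20)={3,5}

Scan:
i=0 'a': node 0→1
i=1 'd': node 1→2  ** P0@[0:1]
i=2 'a': node 2→9 (via fail)
i=3 'd': node 9→2 (via fail)  ** P0@[2:3]
i=4 'd': node 2→8 (via fail)
i=5 'c': node 8→7 (via fail)  ** P2@[5:5]
i=6 'c': node 7→7 (via fail)  ** P2@[6:6]
i=7 'a': node 7→18
i=8 'b': node 18→19
i=9 'd': node 19→20  ** P5@[6:9]
i=10 'b': node 20→14 (via fail)
i=11 'a': node 14→15
i=12 'b': node 15→14 (via fail)
i=13 'c': node 14→7 (via fail)  ** P2@[13:13]
i=14 'b': node 7→14 (via fail)
i=15 'c': node 14→7 (via fail)  ** P2@[15:15]
i=16 'b': node 7→14 (via fail)
i=17 'a': node 14→15
i=18 'd': node 15→2 (via fail)  ** P0@[17:18]
i=19 'd': node 2→8 (via fail)
i=20 'a': node 8→9
i=21 'c': node 9→10  ** P2@[21:21]
i=22 'a': node 10→11
i=23 'b': node 11→12
i=24 'd': node 12→13  ** P3@[19:24],P5@[21:24]
i=25 'c': node 13→7 (via fail)  ** P2@[25:25]
i=26 'd': node 7→8 (via fail)
i=27 'c': node 8→7 (via fail)  ** P2@[27:27]
i=28 'a': node 7→18
i=29 'b': node 18→19
i=30 'd': node 19→20  ** P5@[27:30]
i=31 'b': node 20→14 (via fail)
i=32 'a': node 14→15
i=33 'd': node 15→2 (via fail)  ** P0@[32:33]
i=34 'd': node 2→8 (via fail)
i=35 'a': node 8→9
i=36 'b': node 9→14 (via fail)
i=37 'a': node 14→15
i=38 'c': node 15→16  ** P2@[38:38]
i=39 'b': node 16→17  ** P4@[36:39]
i=40 'b': node 17→14 (via fail)
i=41 'a': node 14→15
i=42 'c': node 15→16  ** P2@[42:42]
i=43 'b': node 16→17  ** P4@[40:43]
i=44 'a': node 17→15 (via fail)
i=45 'a': node 15→1 (via fail)
i=46 'd': node 1→2  ** P0@[45:46]
i=47 'a': node 2→9 (via fail)
i=48 'c': node 9→10  ** P2@[48:48]
i=49 'a': node 10→11
i=50 'b': node 11→12
i=51 'd': node 12→13  ** P3@[46:51],P5@[48:51]
i=52 'c': node 13→7 (via fail)  ** P2@[52:52]
i=53 'd': node 7→8 (via fail)
i=54 'c': node 8→7 (via fail)  ** P2@[54:54]
i=55 'd': node 7→8 (via fail)
i=56 'c': node 8→7 (via fail)  ** P2@[56:56]
i=57 'a': node 7→18
i=58 'b': node 18→19
i=59 'd': node 19→20  ** P5@[56:59]
i=60 'a': node 20→9 (via fail)
i=61 'd': node 9→2 (via fail)  ** P0@[60:61]
i=62 'a': node 2→9 (via fail)
i=63 'c': node 9→10  ** P2@[63:63]
i=64 'a': node 10→11

Result: [[1,0],[3,0],[5,2],[6,2],[9,5],[13,2],[15,2],[18,0],[21,2],[24,3],[24,5],[25,2],[27,2],[30,5],[33,0],[38,2],[39,4],[42,2],[43,4],[46,0],[48,2],[51,3],[51,5],[52,2],[54,2],[56,2],[59,5],[61,0],[63,2]]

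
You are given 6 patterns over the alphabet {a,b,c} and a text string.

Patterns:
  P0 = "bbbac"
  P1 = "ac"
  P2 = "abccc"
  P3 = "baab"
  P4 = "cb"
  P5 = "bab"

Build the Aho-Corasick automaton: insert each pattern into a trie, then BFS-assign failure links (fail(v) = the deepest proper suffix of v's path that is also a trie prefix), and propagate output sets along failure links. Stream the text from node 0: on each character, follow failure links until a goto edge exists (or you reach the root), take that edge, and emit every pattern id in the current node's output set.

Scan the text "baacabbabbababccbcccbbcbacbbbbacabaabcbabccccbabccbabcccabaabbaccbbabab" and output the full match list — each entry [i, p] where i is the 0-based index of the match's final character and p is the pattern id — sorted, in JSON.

Build:
Trie nodes:
  n0 'ε': a→6 b→1 c→15
  n1 'b': a→12 b→2
  n2 'bb': b→3
  n3 'bbb': a→4
  n4 'bbba': c→5
  n5 'bbbac': ·  [P0 ends]
  n6 'a': b→8 c→7
  n7 'ac': ·  [P1 ends]
  n8 'ab': c→9
  n9 'abc': c→10
  n10 'abcc': c→11
  n11 'abccc': ·  [P2 ends]
  n12 'ba': a→13 b→17
  n13 'baa': b→14
  n14 'baab': ·  [P3 ends]
  n15 'c': b→16
  n16 'cb': ·  [P4 ends]
  n17 'bab': ·  [P5 ends]

Failure links (BFS by depth):
  n1('b'): parent n0 fail=0; on 'b' 0 → fail=0;  out ∅∪∅=∅
  n6('a'): parent n0 fail=0; on 'a' 0 → fail=0;  out ∅∪∅=∅
  n15('c'): parent n0 fail=0; on 'c' 0 → fail=0;  out ∅∪∅=∅
  n2('bb'): parent n1 fail=0; on 'b' 0 → fail=1;  out ∅∪∅=∅
  n7('ac'): parent n6 fail=0; on 'c' 0 → fail=15;  out {1}∪∅={1}
  n8('ab'): parent n6 fail=0; on 'b' 0 → fail=1;  out ∅∪∅=∅
  n12('ba'): parent n1 fail=0; on 'a' 0 → fail=6;  out ∅∪∅=∅
  n16('cb'): parent n15 fail=0; on 'b' 0 → fail=1;  out {4}∪∅={4}
  n3('bbb'): parent n2 fail=1; on 'b' 1 → fail=2;  out ∅∪∅=∅
  n9('abc'): parent n8 fail=1; on 'c' 1→0 → fail=15;  out ∅∪∅=∅
  n13('baa'): parent n12 fail=6; on 'a' 6→0 → fail=6;  out ∅∪∅=∅
  n17('bab'): parent n12 fail=6; on 'b' 6 → fail=8;  out {5}∪∅={5}
  n4('bbba'): parent n3 fail=2; on 'a' 2→1 → fail=12;  out ∅∪∅=∅
  n10('abcc'): parent n9 fail=15; on 'c' 15→0 → fail=15;  out ∅∪∅=∅
  n14('baab'): parent n13 fail=6; on 'b' 6 → fail=8;  out {3}∪∅={3}
  n5('bbbac'): parent n4 fail=12; on 'c' 12→6 → fail=7;  out {0}∪{1}={0,1}
  n11('abccc'): parent n10 fail=15; on 'c' 15→0 → fail=15;  out {2}∪∅={2}

Scan:
i=0 'b': node 0→1
i=1 'a': node 1→12
i=2 'a': node 12→13
i=3 'c': node 13→7 ·f  ** P1@[2:3]
i=4 'a': node 7→6 ·f
i=5 'b': node 6→8
i=6 'b': node 8→2 ·f
i=7 'a': node 2→12 ·f
i=8 'b': node 12→17  ** P5@[6:8]
i=9 'b': node 17→2 ·f
i=10 'a': node 2→12 ·f
i=11 'b': node 12→17  ** P5@[9:11]
i=12 'a': node 17→12 ·f
i=13 'b': node 12→17  ** P5@[11:13]
i=14 'c': node 17→9 ·f
i=15 'c': node 9→10
i=16 'b': node 10→16 ·f  ** P4@[15:16]
i=17 'c': node 16→15 ·f
i=18 'c': node 15→15 ·f
i=19 'c': node 15→15 ·f
i=20 'b': node 15→16  ** P4@[19:20]
i=21 'b': node 16→2 ·f
i=22 'c': node 2→15 ·f
i=23 'b': node 15→16  ** P4@[22:23]
i=24 'a': node 16→12 ·f
i=25 'c': node 12→7 ·f  ** P1@[24:25]
i=26 'b': node 7→16 ·f  ** P4@[25:26]
i=27 'b': node 16→2 ·f
i=28 'b': node 2→3
i=29 'b': node 3→3 ·f
i=30 'a': node 3→4
i=31 'c': node 4→5  ** P0@[27:31],P1@[30:31]
i=32 'a': node 5→6 ·f
i=33 'b': node 6→8
i=34 'a': node 8→12 ·f
i=35 'a': node 12→13
i=36 'b': node 13→14  ** P3@[33:36]
i=37 'c': node 14→9 ·f
i=38 'b': node 9→16 ·f  ** P4@[37:38]
i=39 'a': node 16→12 ·f
i=40 'b': node 12→17  ** P5@[38:40]
i=41 'c': node 17→9 ·f
i=42 'c': node 9→10
i=43 'c': node 10→11  ** P2@[39:43]
i=44 'c': node 11→15 ·f
i=45 'b': node 15→16  ** P4@[44:45]
i=46 'a': node 16→12 ·f
i=47 'b': node 12→17  ** P5@[45:47]
i=48 'c': node 17→9 ·f
i=49 'c': node 9→10
i=50 'b': node 10→16 ·f  ** P4@[49:50]
i=51 'a': node 16→12 ·f
i=52 'b': node 12→17  ** P5@[50:52]
i=53 'c': node 17→9 ·f
i=54 'c': node 9→10
i=55 'c': node 10→11  ** P2@[51:55]
i=56 'a': node 11→6 ·f
i=57 'b': node 6→8
i=58 'a': node 8→12 ·f
i=59 'a': node 12→13
i=60 'b': node 13→14  ** P3@[57:60]
i=61 'b': node 14→2 ·f
i=62 'a': node 2→12 ·f
i=63 'c': node 12→7 ·f  ** P1@[62:63]
i=64 'c': node 7→15 ·f
i=65 'b': node 15→16  ** P4@[64:65]
i=66 'b': node 16→2 ·f
i=67 'a': node 2→12 ·f
i=68 'b': node 12→17  ** P5@[66:68]
i=69 'a': node 17→12 ·f
i=70 'b': node 12→17  ** P5@[68:70]

Result: [[3,1],[8,5],[11,5],[13,5],[16,4],[20,4],[23,4],[25,1],[26,4],[31,0],[31,1],[36,3],[38,4],[40,5],[43,2],[45,4],[47,5],[50,4],[52,5],[55,2],[60,3],[63,1],[65,4],[68,5],[70,5]]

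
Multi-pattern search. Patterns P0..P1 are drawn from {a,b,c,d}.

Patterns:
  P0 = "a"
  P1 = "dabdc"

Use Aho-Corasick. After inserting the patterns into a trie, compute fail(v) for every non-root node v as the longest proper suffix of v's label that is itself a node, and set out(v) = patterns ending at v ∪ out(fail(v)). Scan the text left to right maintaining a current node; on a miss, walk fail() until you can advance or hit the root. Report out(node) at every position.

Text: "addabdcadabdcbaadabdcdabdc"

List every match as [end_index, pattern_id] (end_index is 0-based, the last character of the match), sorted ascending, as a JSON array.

Construct AC machine:
Trie nodes:
  0='ε' goto a→1 d→2
  1='a' goto ·  ←P0
  2='d' goto a→3
  3='da' goto b→4
  4='dab' goto d→5
  5='dabd' goto c→6
  6='dabdc' goto ·  ←P1

Failure links (BFS by depth):
  fail(1) 'a': from fail(0)=0 chase 'a': 0 ⇒ 0;  out={0}∪out(0)={0}
  fail(2) 'd': from fail(0)=0 chase 'd': 0 ⇒ 0;  out=∅∪out(0)=∅
  fail(3) 'da': from fail(2)=0 chase 'a': 0 ⇒ 1;  out=∅∪out(1)={0}
  fail(4) 'dab': from fail(3)=1 chase 'b': 1→0 ⇒ 0;  out=∅∪out(0)=∅
  fail(5) 'dabd': from fail(4)=0 chase 'd': 0 ⇒ 2;  out=∅∪out(2)=∅
  fail(6) 'dabdc': from fail(5)=2 chase 'c': 2→0 ⇒ 0;  out={1}∪out(0)={1}

Run:
i=0 'a': node 0→1  ** P0@[0:0]
i=1 'd': node 1→2 ·f
i=2 'd': node 2→2 ·f
i=3 'a': node 2→3  ** P0@[3:3]
i=4 'b': node 3→4
i=5 'd': node 4→5
i=6 'c': node 5→6  ** P1@[2:6]
i=7 'a': node 6→1 ·f  ** P0@[7:7]
i=8 'd': node 1→2 ·f
i=9 'a': node 2→3  ** P0@[9:9]
i=10 'b': node 3→4
i=11 'd': node 4→5
i=12 'c': node 5→6  ** P1@[8:12]
i=13 'b': node 6→0 ·f
i=14 'a': node 0→1  ** P0@[14:14]
i=15 'a': node 1→1 ·f  ** P0@[15:15]
i=16 'd': node 1→2 ·f
i=17 'a': node 2→3  ** P0@[17:17]
i=18 'b': node 3→4
i=19 'd': node 4→5
i=20 'c': node 5→6  ** P1@[16:20]
i=21 'd': node 6→2 ·f
i=22 'a': node 2→3  ** P0@[22:22]
i=23 'b': node 3→4
i=24 'd': node 4→5
i=25 'c': node 5→6  ** P1@[21:25]

All matches (sorted): [[0,0],[3,0],[6,1],[7,0],[9,0],[12,1],[14,0],[15,0],[17,0],[20,1],[22,0],[25,1]]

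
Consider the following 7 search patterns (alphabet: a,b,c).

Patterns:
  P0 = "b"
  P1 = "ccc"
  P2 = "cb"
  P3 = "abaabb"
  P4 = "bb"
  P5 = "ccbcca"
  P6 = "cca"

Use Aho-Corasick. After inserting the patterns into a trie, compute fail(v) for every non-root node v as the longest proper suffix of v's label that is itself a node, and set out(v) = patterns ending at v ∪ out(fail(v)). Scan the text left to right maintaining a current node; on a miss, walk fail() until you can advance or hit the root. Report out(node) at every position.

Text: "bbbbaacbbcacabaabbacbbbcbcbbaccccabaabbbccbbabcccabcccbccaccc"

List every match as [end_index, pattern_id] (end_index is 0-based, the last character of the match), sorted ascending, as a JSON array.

Construct AC machine:
Trie (insert patterns):
  n0 'ε': a→6 b→1 c→2
  n1 'b': b→12  [P0 ends]
  n2 'c': b→5 c→3
  n3 'cc': a→17 b→13 c→4
  n4 'ccc': ·  [P1 ends]
  n5 'cb': ·  [P2 ends]
  n6 'a': b→7
  n7 'ab': a→8
  n8 'aba': a→9
  n9 'abaa': b→10
  n10 'abaab': b→11
  n11 'abaabb': ·  [P3 ends]
  n12 'bb': ·  [P4 ends]
  n13 'ccb': c→14
  n14 'ccbc': c→15
  n15 'ccbcc': a→16
  n16 'ccbcca': ·  [P5 ends]
  n17 'cca': ·  [P6 ends]

BFS fail/out derivation:
  n1('b'): parent n0 fail=0; on 'b' 0 → fail=0;  out {0}∪∅={0}
  n2('c'): parent n0 fail=0; on 'c' 0 → fail=0;  out ∅∪∅=∅
  n6('a'): parent n0 fail=0; on 'a' 0 → fail=0;  out ∅∪∅=∅
  n3('cc'): parent n2 fail=0; on 'c' 0 → fail=2;  out ∅∪∅=∅
  n5('cb'): parent n2 fail=0; on 'b' 0 → fail=1;  out {2}∪{0}={0,2}
  n7('ab'): parent n6 fail=0; on 'b' 0 → fail=1;  out ∅∪{0}={0}
  n12('bb'): parent n1 fail=0; on 'b' 0 → fail=1;  out {4}∪{0}={0,4}
  n4('ccc'): parent n3 fail=2; on 'c' 2 → fail=3;  out {1}∪∅={1}
  n8('aba'): parent n7 fail=1; on 'a' 1→0 → fail=6;  out ∅∪∅=∅
  n13('ccb'): parent n3 fail=2; on 'b' 2 → fail=5;  out ∅∪{0,2}={0,2}
  n17('cca'): parent n3 fail=2; on 'a' 2→0 → fail=6;  out {6}∪∅={6}
  n9('abaa'): parent n8 fail=6; on 'a' 6→0 → fail=6;  out ∅∪∅=∅
  n14('ccbc'): parent n13 fail=5; on 'c' 5→1→0 → fail=2;  out ∅∪∅=∅
  n10('abaab'): parent n9 fail=6; on 'b' 6 → fail=7;  out ∅∪{0}={0}
  n15('ccbcc'): parent n14 fail=2; on 'c' 2 → fail=3;  out ∅∪∅=∅
  n11('abaabb'): parent n10 fail=7; on 'b' 7→1 → fail=12;  out {3}∪{0,4}={0,3,4}
  n16('ccbcca'): parent n15 fail=3; on 'a' 3 → fail=17;  out {5}∪{6}={5,6}

Text stream:
[0] read 'b'  n0⇒n1  ** P0@[0:0]
[1] read 'b'  n1⇒n12  ** P0@[1:1],P4@[0:1]
[2] read 'b'  n12⇒n12 (via fail)  ** P0@[2:2],P4@[1:2]
[3] read 'b'  n12⇒n12 (via fail)  ** P0@[3:3],P4@[2:3]
[4] read 'a'  n12⇒n6 (via fail)
[5] read 'a'  n6⇒n6 (via fail)
[6] read 'c'  n6⇒n2 (via fail)
[7] read 'b'  n2⇒n5  ** P0@[7:7],P2@[6:7]
[8] read 'b'  n5⇒n12 (via fail)  ** P0@[8:8],P4@[7:8]
[9] read 'c'  n12⇒n2 (via fail)
[10] read 'a'  n2⇒n6 (via fail)
[11] read 'c'  n6⇒n2 (via fail)
[12] read 'a'  n2⇒n6 (via fail)
[13] read 'b'  n6⇒n7  ** P0@[13:13]
[14] read 'a'  n7⇒n8
[15] read 'a'  n8⇒n9
[16] read 'b'  n9⇒n10  ** P0@[16:16]
[17] read 'b'  n10⇒n11  ** P0@[17:17],P3@[12:17],P4@[16:17]
[18] read 'a'  n11⇒n6 (via fail)
[19] read 'c'  n6⇒n2 (via fail)
[20] read 'b'  n2⇒n5  ** P0@[20:20],P2@[19:20]
[21] read 'b'  n5⇒n12 (via fail)  ** P0@[21:21],P4@[20:21]
[22] read 'b'  n12⇒n12 (via fail)  ** P0@[22:22],P4@[21:22]
[23] read 'c'  n12⇒n2 (via fail)
[24] read 'b'  n2⇒n5  ** P0@[24:24],P2@[23:24]
[25] read 'c'  n5⇒n2 (via fail)
[26] read 'b'  n2⇒n5  ** P0@[26:26],P2@[25:26]
[27] read 'b'  n5⇒n12 (via fail)  ** P0@[27:27],P4@[26:27]
[28] read 'a'  n12⇒n6 (via fail)
[29] read 'c'  n6⇒n2 (via fail)
[30] read 'c'  n2⇒n3
[31] read 'c'  n3⇒n4  ** P1@[29:31]
[32] read 'c'  n4⇒n4 (via fail)  ** P1@[30:32]
[33] read 'a'  n4⇒n17 (via fail)  ** P6@[31:33]
[34] read 'b'  n17⇒n7 (via fail)  ** P0@[34:34]
[35] read 'a'  n7⇒n8
[36] read 'a'  n8⇒n9
[37] read 'b'  n9⇒n10  ** P0@[37:37]
[38] read 'b'  n10⇒n11  ** P0@[38:38],P3@[33:38],P4@[37:38]
[39] read 'b'  n11⇒n12 (via fail)  ** P0@[39:39],P4@[38:39]
[40] read 'c'  n12⇒n2 (via fail)
[41] read 'c'  n2⇒n3
[42] read 'b'  n3⇒n13  ** P0@[42:42],P2@[41:42]
[43] read 'b'  n13⇒n12 (via fail)  ** P0@[43:43],P4@[42:43]
[44] read 'a'  n12⇒n6 (via fail)
[45] read 'b'  n6⇒n7  ** P0@[45:45]
[46] read 'c'  n7⇒n2 (via fail)
[47] read 'c'  n2⇒n3
[48] read 'c'  n3⇒n4  ** P1@[46:48]
[49] read 'a'  n4⇒n17 (via fail)  ** P6@[47:49]
[50] read 'b'  n17⇒n7 (via fail)  ** P0@[50:50]
[51] read 'c'  n7⇒n2 (via fail)
[52] read 'c'  n2⇒n3
[53] read 'c'  n3⇒n4  ** P1@[51:53]
[54] read 'b'  n4⇒n13 (via fail)  ** P0@[54:54],P2@[53:54]
[55] read 'c'  n13⇒n14
[56] read 'c'  n14⇒n15
[57] read 'a'  n15⇒n16  ** P5@[52:57],P6@[55:57]
[58] read 'c'  n16⇒n2 (via fail)
[59] read 'c'  n2⇒n3
[60] read 'c'  n3⇒n4  ** P1@[58:60]

All matches (sorted): [[0,0],[1,0],[1,4],[2,0],[2,4],[3,0],[3,4],[7,0],[7,2],[8,0],[8,4],[13,0],[16,0],[17,0],[17,3],[17,4],[20,0],[20,2],[21,0],[21,4],[22,0],[22,4],[24,0],[24,2],[26,0],[26,2],[27,0],[27,4],[31,1],[32,1],[33,6],[34,0],[37,0],[38,0],[38,3],[38,4],[39,0],[39,4],[42,0],[42,2],[43,0],[43,4],[45,0],[48,1],[49,6],[50,0],[53,1],[54,0],[54,2],[57,5],[57,6],[60,1]]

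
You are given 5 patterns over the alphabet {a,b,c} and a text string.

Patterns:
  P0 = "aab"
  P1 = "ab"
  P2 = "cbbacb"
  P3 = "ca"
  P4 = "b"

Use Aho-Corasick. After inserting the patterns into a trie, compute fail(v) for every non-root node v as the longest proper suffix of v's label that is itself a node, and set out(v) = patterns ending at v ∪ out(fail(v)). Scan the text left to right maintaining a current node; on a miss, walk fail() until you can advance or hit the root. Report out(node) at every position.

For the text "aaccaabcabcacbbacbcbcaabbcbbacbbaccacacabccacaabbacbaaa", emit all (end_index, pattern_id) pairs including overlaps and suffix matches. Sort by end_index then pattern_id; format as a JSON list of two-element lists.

Build automaton:
Trie nodes:
  n0 'ε': a→1 b→12 c→5
  n1 'a': a→2 b→4
  n2 'aa': b→3
  n3 'aab': ·  ←P0
  n4 'ab': ·  ←P1
  n5 'c': a→11 b→6
  n6 'cb': b→7
  n7 'cbb': a→8
  n8 'cbba': c→9
  n9 'cbbac': b→10
  n10 'cbbacb': ·  ←P2
  n11 'ca': ·  ←P3
  n12 'b': ·  ←P4

Failure links (BFS by depth):
  n1('a'): parent n0 fail=0; on 'a' 0 → fail=0;  out ∅∪∅=∅
  n5('c'): parent n0 fail=0; on 'c' 0 → fail=0;  out ∅∪∅=∅
  n12('b'): parent n0 fail=0; on 'b' 0 → fail=0;  out {4}∪∅={4}
  n2('aa'): parent n1 fail=0; on 'a' 0 → fail=1;  out ∅∪∅=∅
  n4('ab'): parent n1 fail=0; on 'b' 0 → fail=12;  out {1}∪{4}={1,4}
  n6('cb'): parent n5 fail=0; on 'b' 0 → fail=12;  out ∅∪{4}={4}
  n11('ca'): parent n5 fail=0; on 'a' 0 → fail=1;  out {3}∪∅={3}
  n3('aab'): parent n2 fail=1; on 'b' 1 → fail=4;  out {0}∪{1,4}={0,1,4}
  n7('cbb'): parent n6 fail=12; on 'b' 12→0 → fail=12;  out ∅∪{4}={4}
  n8('cbba'): parent n7 fail=12; on 'a' 12→0 → fail=1;  out ∅∪∅=∅
  n9('cbbac'): parent n8 fail=1; on 'c' 1→0 → fail=5;  out ∅∪∅=∅
  n10('cbbacb'): parent n9 fail=5; on 'b' 5 → fail=6;  out {2}∪{4}={2,4}

Scan:
pos 0 'a': at 1
pos 1 'a': at 2
pos 2 'c': at 5 (fail-walked)
pos 3 'c': at 5 (fail-walked)
pos 4 'a': at 11  → match P3@[3:4]
pos 5 'a': at 2 (fail-walked)
pos 6 'b': at 3  → match P0@[4:6],P1@[5:6],P4@[6:6]
pos 7 'c': at 5 (fail-walked)
pos 8 'a': at 11  → match P3@[7:8]
pos 9 'b': at 4 (fail-walked)  → match P1@[8:9],P4@[9:9]
pos 10 'c': at 5 (fail-walked)
pos 11 'a': at 11  → match P3@[10:11]
pos 12 'c': at 5 (fail-walked)
pos 13 'b': at 6  → match P4@[13:13]
pos 14 'b': at 7  → match P4@[14:14]
pos 15 'a': at 8
pos 16 'c': at 9
pos 17 'b': at 10  → match P2@[12:17],P4@[17:17]
pos 18 'c': at 5 (fail-walked)
pos 19 'b': at 6  → match P4@[19:19]
pos 20 'c': at 5 (fail-walked)
pos 21 'a': at 11  → match P3@[20:21]
pos 22 'a': at 2 (fail-walked)
pos 23 'b': at 3  → match P0@[21:23],P1@[22:23],P4@[23:23]
pos 24 'b': at 12 (fail-walked)  → match P4@[24:24]
pos 25 'c': at 5 (fail-walked)
pos 26 'b': at 6  → match P4@[26:26]
pos 27 'b': at 7  → match P4@[27:27]
pos 28 'a': at 8
pos 29 'c': at 9
pos 30 'b': at 10  → match P2@[25:30],P4@[30:30]
pos 31 'b': at 7 (fail-walked)  → match P4@[31:31]
pos 32 'a': at 8
pos 33 'c': at 9
pos 34 'c': at 5 (fail-walked)
pos 35 'a': at 11  → match P3@[34:35]
pos 36 'c': at 5 (fail-walked)
pos 37 'a': at 11  → match P3@[36:37]
pos 38 'c': at 5 (fail-walked)
pos 39 'a': at 11  → match P3@[38:39]
pos 40 'b': at 4 (fail-walked)  → match P1@[39:40],P4@[40:40]
pos 41 'c': at 5 (fail-walked)
pos 42 'c': at 5 (fail-walked)
pos 43 'a': at 11  → match P3@[42:43]
pos 44 'c': at 5 (fail-walked)
pos 45 'a': at 11  → match P3@[44:45]
pos 46 'a': at 2 (fail-walked)
pos 47 'b': at 3  → match P0@[45:47],P1@[46:47],P4@[47:47]
pos 48 'b': at 12 (fail-walked)  → match P4@[48:48]
pos 49 'a': at 1 (fail-walked)
pos 50 'c': at 5 (fail-walked)
pos 51 'b': at 6  → match P4@[51:51]
pos 52 'a': at 1 (fail-walked)
pos 53 'a': at 2
pos 54 'a': at 2 (fail-walked)

All matches (sorted): [[4,3],[6,0],[6,1],[6,4],[8,3],[9,1],[9,4],[11,3],[13,4],[14,4],[17,2],[17,4],[19,4],[21,3],[23,0],[23,1],[23,4],[24,4],[26,4],[27,4],[30,2],[30,4],[31,4],[35,3],[37,3],[39,3],[40,1],[40,4],[43,3],[45,3],[47,0],[47,1],[47,4],[48,4],[51,4]]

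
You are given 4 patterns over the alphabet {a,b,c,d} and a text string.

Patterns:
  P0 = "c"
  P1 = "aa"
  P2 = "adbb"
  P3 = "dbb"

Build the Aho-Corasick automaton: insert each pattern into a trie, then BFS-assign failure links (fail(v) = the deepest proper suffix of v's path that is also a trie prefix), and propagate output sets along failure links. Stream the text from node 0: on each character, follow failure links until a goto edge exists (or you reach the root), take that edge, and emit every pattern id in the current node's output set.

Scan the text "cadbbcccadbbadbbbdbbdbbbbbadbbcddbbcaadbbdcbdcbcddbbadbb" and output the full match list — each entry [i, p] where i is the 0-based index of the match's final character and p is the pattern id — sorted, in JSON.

Build automaton:
Trie nodes:
  n0 'ε': a→2 c→1 d→7
  n1 'c': ·  [P0 ends]
  n2 'a': a→3 d→4
  n3 'aa': ·  [P1 ends]
  n4 'ad': b→5
  n5 'adb': b→6
  n6 'adbb': ·  [P2 ends]
  n7 'd': b→8
  n8 'db': b→9
  n9 'dbb': ·  [P3 ends]

Failure links (BFS by depth):
  n1('c'): parent n0 fail=0; on 'c' 0 → fail=0;  out {0}∪∅={0}
  n2('a'): parent n0 fail=0; on 'a' 0 → fail=0;  out ∅∪∅=∅
  n7('d'): parent n0 fail=0; on 'd' 0 → fail=0;  out ∅∪∅=∅
  n3('aa'): parent n2 fail=0; on 'a' 0 → fail=2;  out {1}∪∅={1}
  n4('ad'): parent n2 fail=0; on 'd' 0 → fail=7;  out ∅∪∅=∅
  n8('db'): parent n7 fail=0; on 'b' 0 → fail=0;  out ∅∪∅=∅
  n5('adb'): parent n4 fail=7; on 'b' 7 → fail=8;  out ∅∪∅=∅
  n9('dbb'): parent n8 fail=0; on 'b' 0 → fail=0;  out {3}∪∅={3}
  n6('adbb'): parent n5 fail=8; on 'b' 8 → fail=9;  out {2}∪{3}={2,3}

Run:
[0] read 'c'  n0⇒n1  ** P0@[0:0]
[1] read 'a'  n1⇒n2 ·f
[2] read 'd'  n2⇒n4
[3] read 'b'  n4⇒n5
[4] read 'b'  n5⇒n6  ** P2@[1:4],P3@[2:4]
[5] read 'c'  n6⇒n1 ·f  ** P0@[5:5]
[6] read 'c'  n1⇒n1 ·f  ** P0@[6:6]
[7] read 'c'  n1⇒n1 ·f  ** P0@[7:7]
[8] read 'a'  n1⇒n2 ·f
[9] read 'd'  n2⇒n4
[10] read 'b'  n4⇒n5
[11] read 'b'  n5⇒n6  ** P2@[8:11],P3@[9:11]
[12] read 'a'  n6⇒n2 ·f
[13] read 'd'  n2⇒n4
[14] read 'b'  n4⇒n5
[15] read 'b'  n5⇒n6  ** P2@[12:15],P3@[13:15]
[16] read 'b'  n6⇒n0 ·f
[17] read 'd'  n0⇒n7
[18] read 'b'  n7⇒n8
[19] read 'b'  n8⇒n9  ** P3@[17:19]
[20] read 'd'  n9⇒n7 ·f
[21] read 'b'  n7⇒n8
[22] read 'b'  n8⇒n9  ** P3@[20:22]
[23] read 'b'  n9⇒n0 ·f
[24] read 'b'  n0⇒n0
[25] read 'b'  n0⇒n0
[26] read 'a'  n0⇒n2
[27] read 'd'  n2⇒n4
[28] read 'b'  n4⇒n5
[29] read 'b'  n5⇒n6  ** P2@[26:29],P3@[27:29]
[30] read 'c'  n6⇒n1 ·f  ** P0@[30:30]
[31] read 'd'  n1⇒n7 ·f
[32] read 'd'  n7⇒n7 ·f
[33] read 'b'  n7⇒n8
[34] read 'b'  n8⇒n9  ** P3@[32:34]
[35] read 'c'  n9⇒n1 ·f  ** P0@[35:35]
[36] read 'a'  n1⇒n2 ·f
[37] read 'a'  n2⇒n3  ** P1@[36:37]
[38] read 'd'  n3⇒n4 ·f
[39] read 'b'  n4⇒n5
[40] read 'b'  n5⇒n6  ** P2@[37:40],P3@[38:40]
[41] read 'd'  n6⇒n7 ·f
[42] read 'c'  n7⇒n1 ·f  ** P0@[42:42]
[43] read 'b'  n1⇒n0 ·f
[44] read 'd'  n0⇒n7
[45] read 'c'  n7⇒n1 ·f  ** P0@[45:45]
[46] read 'b'  n1⇒n0 ·f
[47] read 'c'  n0⇒n1  ** P0@[47:47]
[48] read 'd'  n1⇒n7 ·f
[49] read 'd'  n7⇒n7 ·f
[50] read 'b'  n7⇒n8
[51] read 'b'  n8⇒n9  ** P3@[49:51]
[52] read 'a'  n9⇒n2 ·f
[53] read 'd'  n2⇒n4
[54] read 'b'  n4⇒n5
[55] read 'b'  n5⇒n6  ** P2@[52:55],P3@[53:55]

All matches (sorted): [[0,0],[4,2],[4,3],[5,0],[6,0],[7,0],[11,2],[11,3],[15,2],[15,3],[19,3],[22,3],[29,2],[29,3],[30,0],[34,3],[35,0],[37,1],[40,2],[40,3],[42,0],[45,0],[47,0],[51,3],[55,2],[55,3]]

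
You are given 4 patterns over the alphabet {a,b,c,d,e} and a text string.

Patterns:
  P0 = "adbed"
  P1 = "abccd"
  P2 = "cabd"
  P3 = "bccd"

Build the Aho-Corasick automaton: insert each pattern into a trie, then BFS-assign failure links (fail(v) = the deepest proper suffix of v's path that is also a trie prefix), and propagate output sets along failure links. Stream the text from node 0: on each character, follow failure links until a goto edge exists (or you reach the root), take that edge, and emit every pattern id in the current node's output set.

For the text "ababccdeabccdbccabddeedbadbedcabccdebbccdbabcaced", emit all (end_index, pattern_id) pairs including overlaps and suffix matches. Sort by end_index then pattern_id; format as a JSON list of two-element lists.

Build:
Trie (insert patterns):
  n0 'ε': a→1 b→14 c→10
  n1 'a': b→6 d→2
  n2 'ad': b→3
  n3 'adb': e→4
  n4 'adbe': d→5
  n5 'adbed': ·  [P0 ends]
  n6 'ab': c→7
  n7 'abc': c→8
  n8 'abcc': d→9
  n9 'abccd': ·  [P1 ends]
  n10 'c': a→11
  n11 'ca': b→12
  n12 'cab': d→13
  n13 'cabd': ·  [P2 ends]
  n14 'b': c→15
  n15 'bc': c→16
  n16 'bcc': d→17
  n17 'bccd': ·  [P3 ends]

BFS fail/out derivation:
  n1('a'): parent n0 fail=0; on 'a' 0 → fail=0;  out ∅∪∅=∅
  n10('c'): parent n0 fail=0; on 'c' 0 → fail=0;  out ∅∪∅=∅
  n14('b'): parent n0 fail=0; on 'b' 0 → fail=0;  out ∅∪∅=∅
  n2('ad'): parent n1 fail=0; on 'd' 0 → fail=0;  out ∅∪∅=∅
  n6('ab'): parent n1 fail=0; on 'b' 0 → fail=14;  out ∅∪∅=∅
  n11('ca'): parent n10 fail=0; on 'a' 0 → fail=1;  out ∅∪∅=∅
  n15('bc'): parent n14 fail=0; on 'c' 0 → fail=10;  out ∅∪∅=∅
  n3('adb'): parent n2 fail=0; on 'b' 0 → fail=14;  out ∅∪∅=∅
  n7('abc'): parent n6 fail=14; on 'c' 14 → fail=15;  out ∅∪∅=∅
  n12('cab'): parent n11 fail=1; on 'b' 1 → fail=6;  out ∅∪∅=∅
  n16('bcc'): parent n15 fail=10; on 'c' 10→0 → fail=10;  out ∅∪∅=∅
  n4('adbe'): parent n3 fail=14; on 'e' 14→0 → fail=0;  out ∅∪∅=∅
  n8('abcc'): parent n7 fail=15; on 'c' 15 → fail=16;  out ∅∪∅=∅
  n13('cabd'): parent n12 fail=6; on 'd' 6→14→0 → fail=0;  out {2}∪∅={2}
  n17('bccd'): parent n16 fail=10; on 'd' 10→0 → fail=0;  out {3}∪∅={3}
  n5('adbed'): parent n4 fail=0; on 'd' 0 → fail=0;  out {0}∪∅={0}
  n9('abccd'): parent n8 fail=16; on 'd' 16 → fail=17;  out {1}∪{3}={1,3}

Run:
pos 0 'a': at 1
pos 1 'b': at 6
pos 2 'a': at 1 ·f
pos 3 'b': at 6
pos 4 'c': at 7
pos 5 'c': at 8
pos 6 'd': at 9  emit P1@[2:6],P3@[3:6]
pos 7 'e': at 0 ·f
pos 8 'a': at 1
pos 9 'b': at 6
pos 10 'c': at 7
pos 11 'c': at 8
pos 12 'd': at 9  emit P1@[8:12],P3@[9:12]
pos 13 'b': at 14 ·f
pos 14 'c': at 15
pos 15 'c': at 16
pos 16 'a': at 11 ·f
pos 17 'b': at 12
pos 18 'd': at 13  emit P2@[15:18]
pos 19 'd': at 0 ·f
pos 20 'e': at 0
pos 21 'e': at 0
pos 22 'd': at 0
pos 23 'b': at 14
pos 24 'a': at 1 ·f
pos 25 'd': at 2
pos 26 'b': at 3
pos 27 'e': at 4
pos 28 'd': at 5  emit P0@[24:28]
pos 29 'c': at 10 ·f
pos 30 'a': at 11
pos 31 'b': at 12
pos 32 'c': at 7 ·f
pos 33 'c': at 8
pos 34 'd': at 9  emit P1@[30:34],P3@[31:34]
pos 35 'e': at 0 ·f
pos 36 'b': at 14
pos 37 'b': at 14 ·f
pos 38 'c': at 15
pos 39 'c': at 16
pos 40 'd': at 17  emit P3@[37:40]
pos 41 'b': at 14 ·f
pos 42 'a': at 1 ·f
pos 43 'b': at 6
pos 44 'c': at 7
pos 45 'a': at 11 ·f
pos 46 'c': at 10 ·f
pos 47 'e': at 0 ·f
pos 48 'd': at 0

Matches: [[6,1],[6,3],[12,1],[12,3],[18,2],[28,0],[34,1],[34,3],[40,3]]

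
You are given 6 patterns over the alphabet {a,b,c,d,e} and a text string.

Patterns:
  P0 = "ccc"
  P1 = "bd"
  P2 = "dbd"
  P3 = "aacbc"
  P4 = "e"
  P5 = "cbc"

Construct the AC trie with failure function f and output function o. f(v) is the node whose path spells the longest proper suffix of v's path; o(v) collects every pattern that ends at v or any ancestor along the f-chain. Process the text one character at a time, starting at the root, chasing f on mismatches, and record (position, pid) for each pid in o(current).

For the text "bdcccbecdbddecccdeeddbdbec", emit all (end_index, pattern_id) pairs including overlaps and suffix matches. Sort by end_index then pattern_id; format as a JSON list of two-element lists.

Build:
Trie (insert patterns):
  n0 'ε': a→9 b→4 c→1 d→6 e→14
  n1 'c': b→15 c→2
  n2 'cc': c→3
  n3 'ccc': ·  [P0 ends]
  n4 'b': d→5
  n5 'bd': ·  [P1 ends]
  n6 'd': b→7
  n7 'db': d→8
  n8 'dbd': ·  [P2 ends]
  n9 'a': a→10
  n10 'aa': c→11
  n11 'aac': b→12
  n12 'aacb': c→13
  n13 'aacbc': ·  [P3 ends]
  n14 'e': ·  [P4 ends]
  n15 'cb': c→16
  n16 'cbc': ·  [P5 ends]

BFS fail/out derivation:
  fail(1) 'c': from fail(0)=0 chase 'c': 0 ⇒ 0;  out=∅∪out(0)=∅
  fail(4) 'b': from fail(0)=0 chase 'b': 0 ⇒ 0;  out=∅∪out(0)=∅
  fail(6) 'd': from fail(0)=0 chase 'd': 0 ⇒ 0;  out=∅∪out(0)=∅
  fail(9) 'a': from fail(0)=0 chase 'a': 0 ⇒ 0;  out=∅∪out(0)=∅
  fail(14) 'e': from fail(0)=0 chase 'e': 0 ⇒ 0;  out={4}∪out(0)={4}
  fail(2) 'cc': from fail(1)=0 chase 'c': 0 ⇒ 1;  out=∅∪out(1)=∅
  fail(5) 'bd': from fail(4)=0 chase 'd': 0 ⇒ 6;  out={1}∪out(6)={1}
  fail(7) 'db': from fail(6)=0 chase 'b': 0 ⇒ 4;  out=∅∪out(4)=∅
  fail(10) 'aa': from fail(9)=0 chase 'a': 0 ⇒ 9;  out=∅∪out(9)=∅
  fail(15) 'cb': from fail(1)=0 chase 'b': 0 ⇒ 4;  out=∅∪out(4)=∅
  fail(3) 'ccc': from fail(2)=1 chase 'c': 1 ⇒ 2;  out={0}∪out(2)={0}
  fail(8) 'dbd': from fail(7)=4 chase 'd': 4 ⇒ 5;  out={2}∪out(5)={1,2}
  fail(11) 'aac': from fail(10)=9 chase 'c': 9→0 ⇒ 1;  out=∅∪out(1)=∅
  fail(16) 'cbc': from fail(15)=4 chase 'c': 4→0 ⇒ 1;  out={5}∪out(1)={5}
  fail(12) 'aacb': from fail(11)=1 chase 'b': 1 ⇒ 15;  out=∅∪out(15)=∅
  fail(13) 'aacbc': from fail(12)=15 chase 'c': 15 ⇒ 16;  out={3}∪out(16)={3,5}

Scan:
pos 0 'b': at 4
pos 1 'd': at 5  emit P1@[0:1]
pos 2 'c': at 1 ·f
pos 3 'c': at 2
pos 4 'c': at 3  emit P0@[2:4]
pos 5 'b': at 15 ·f
pos 6 'e': at 14 ·f  emit P4@[6:6]
pos 7 'c': at 1 ·f
pos 8 'd': at 6 ·f
pos 9 'b': at 7
pos 10 'd': at 8  emit P1@[9:10],P2@[8:10]
pos 11 'd': at 6 ·f
pos 12 'e': at 14 ·f  emit P4@[12:12]
pos 13 'c': at 1 ·f
pos 14 'c': at 2
pos 15 'c': at 3  emit P0@[13:15]
pos 16 'd': at 6 ·f
pos 17 'e': at 14 ·f  emit P4@[17:17]
pos 18 'e': at 14 ·f  emit P4@[18:18]
pos 19 'd': at 6 ·f
pos 20 'd': at 6 ·f
pos 21 'b': at 7
pos 22 'd': at 8  emit P1@[21:22],P2@[20:22]
pos 23 'b': at 7 ·f
pos 24 'e': at 14 ·f  emit P4@[24:24]
pos 25 'c': at 1 ·f

Result: [[1,1],[4,0],[6,4],[10,1],[10,2],[12,4],[15,0],[17,4],[18,4],[22,1],[22,2],[24,4]]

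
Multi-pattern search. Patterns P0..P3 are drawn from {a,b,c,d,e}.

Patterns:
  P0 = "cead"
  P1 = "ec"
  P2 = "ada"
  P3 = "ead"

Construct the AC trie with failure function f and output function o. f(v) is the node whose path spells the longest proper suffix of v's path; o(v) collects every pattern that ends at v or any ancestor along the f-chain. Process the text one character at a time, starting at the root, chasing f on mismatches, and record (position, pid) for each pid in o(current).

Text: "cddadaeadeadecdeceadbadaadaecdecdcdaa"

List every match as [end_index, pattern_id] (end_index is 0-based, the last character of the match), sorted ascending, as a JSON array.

Build automaton:
Trie nodes:
  0='ε' goto a→7 c→1 e→5
  1='c' goto e→2
  2='ce' goto a→3
  3='cea' goto d→4
  4='cead' goto ·  ←P0
  5='e' goto a→10 c→6
  6='ec' goto ·  ←P1
  7='a' goto d→8
  8='ad' goto a→9
  9='ada' goto ·  ←P2
  10='ea' goto d→11
  11='ead' goto ·  ←P3

BFS fail/out derivation:
  fail(1) 'c': from fail(0)=0 chase 'c': 0 ⇒ 0;  out=∅∪out(0)=∅
  fail(5) 'e': from fail(0)=0 chase 'e': 0 ⇒ 0;  out=∅∪out(0)=∅
  fail(7) 'a': from fail(0)=0 chase 'a': 0 ⇒ 0;  out=∅∪out(0)=∅
  fail(2) 'ce': from fail(1)=0 chase 'e': 0 ⇒ 5;  out=∅∪out(5)=∅
  fail(6) 'ec': from fail(5)=0 chase 'c': 0 ⇒ 1;  out={1}∪out(1)={1}
  fail(8) 'ad': from fail(7)=0 chase 'd': 0 ⇒ 0;  out=∅∪out(0)=∅
  fail(10) 'ea': from fail(5)=0 chase 'a': 0 ⇒ 7;  out=∅∪out(7)=∅
  fail(3) 'cea': from fail(2)=5 chase 'a': 5 ⇒ 10;  out=∅∪out(10)=∅
  fail(9) 'ada': from fail(8)=0 chase 'a': 0 ⇒ 7;  out={2}∪out(7)={2}
  fail(11) 'ead': from fail(10)=7 chase 'd': 7 ⇒ 8;  out={3}∪out(8)={3}
  fail(4) 'cead': from fail(3)=10 chase 'd': 10 ⇒ 11;  out={0}∪out(11)={0,3}

Text stream:
[0] read 'c'  n0⇒n1
[1] read 'd'  n1⇒n0 ·f
[2] read 'd'  n0⇒n0
[3] read 'a'  n0⇒n7
[4] read 'd'  n7⇒n8
[5] read 'a'  n8⇒n9  → match P2@[3:5]
[6] read 'e'  n9⇒n5 ·f
[7] read 'a'  n5⇒n10
[8] read 'd'  n10⇒n11  → match P3@[6:8]
[9] read 'e'  n11⇒n5 ·f
[10] read 'a'  n5⇒n10
[11] read 'd'  n10⇒n11  → match P3@[9:11]
[12] read 'e'  n11⇒n5 ·f
[13] read 'c'  n5⇒n6  → match P1@[12:13]
[14] read 'd'  n6⇒n0 ·f
[15] read 'e'  n0⇒n5
[16] read 'c'  n5⇒n6  → match P1@[15:16]
[17] read 'e'  n6⇒n2 ·f
[18] read 'a'  n2⇒n3
[19] read 'd'  n3⇒n4  → match P0@[16:19],P3@[17:19]
[20] read 'b'  n4⇒n0 ·f
[21] read 'a'  n0⇒n7
[22] read 'd'  n7⇒n8
[23] read 'a'  n8⇒n9  → match P2@[21:23]
[24] read 'a'  n9⇒n7 ·f
[25] read 'd'  n7⇒n8
[26] read 'a'  n8⇒n9  → match P2@[24:26]
[27] read 'e'  n9⇒n5 ·f
[28] read 'c'  n5⇒n6  → match P1@[27:28]
[29] read 'd'  n6⇒n0 ·f
[30] read 'e'  n0⇒n5
[31] read 'c'  n5⇒n6  → match P1@[30:31]
[32] read 'd'  n6⇒n0 ·f
[33] read 'c'  n0⇒n1
[34] read 'd'  n1⇒n0 ·f
[35] read 'a'  n0⇒n7
[36] read 'a'  n7⇒n7 ·f

Result: [[5,2],[8,3],[11,3],[13,1],[16,1],[19,0],[19,3],[23,2],[26,2],[28,1],[31,1]]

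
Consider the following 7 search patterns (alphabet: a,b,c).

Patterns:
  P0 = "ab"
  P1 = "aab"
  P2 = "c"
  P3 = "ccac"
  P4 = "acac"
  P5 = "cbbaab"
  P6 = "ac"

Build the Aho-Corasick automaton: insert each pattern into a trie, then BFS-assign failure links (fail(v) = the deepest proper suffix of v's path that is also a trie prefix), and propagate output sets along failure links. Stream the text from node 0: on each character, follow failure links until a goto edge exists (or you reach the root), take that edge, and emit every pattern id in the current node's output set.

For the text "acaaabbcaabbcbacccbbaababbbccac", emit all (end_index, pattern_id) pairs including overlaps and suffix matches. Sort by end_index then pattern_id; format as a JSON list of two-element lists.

Build:
Trie nodes:
  n0 'ε': a→1 c→5
  n1 'a': a→3 b→2 c→9
  n2 'ab': ·  ←P0
  n3 'aa': b→4
  n4 'aab': ·  ←P1
  n5 'c': b→12 c→6  ←P2
  n6 'cc': a→7
  n7 'cca': c→8
  n8 'ccac': ·  ←P3
  n9 'ac': a→10  ←P6
  n10 'aca': c→11
  n11 'acac': ·  ←P4
  n12 'cb': b→13
  n13 'cbb': a→14
  n14 'cbba': a→15
  n15 'cbbaa': b→16
  n16 'cbbaab': ·  ←P5

BFS fail/out derivation:
  n1('a'): parent n0 fail=0; on 'a' 0 → fail=0;  out ∅∪∅=∅
  n5('c'): parent n0 fail=0; on 'c' 0 → fail=0;  out {2}∪∅={2}
  n2('ab'): parent n1 fail=0; on 'b' 0 → fail=0;  out {0}∪∅={0}
  n3('aa'): parent n1 fail=0; on 'a' 0 → fail=1;  out ∅∪∅=∅
  n6('cc'): parent n5 fail=0; on 'c' 0 → fail=5;  out ∅∪{2}={2}
  n9('ac'): parent n1 fail=0; on 'c' 0 → fail=5;  out {6}∪{2}={2,6}
  n12('cb'): parent n5 fail=0; on 'b' 0 → fail=0;  out ∅∪∅=∅
  n4('aab'): parent n3 fail=1; on 'b' 1 → fail=2;  out {1}∪{0}={0,1}
  n7('cca'): parent n6 fail=5; on 'a' 5→0 → fail=1;  out ∅∪∅=∅
  n10('aca'): parent n9 fail=5; on 'a' 5→0 → fail=1;  out ∅∪∅=∅
  n13('cbb'): parent n12 fail=0; on 'b' 0 → fail=0;  out ∅∪∅=∅
  n8('ccac'): parent n7 fail=1; on 'c' 1 → fail=9;  out {3}∪{2,6}={2,3,6}
  n11('acac'): parent n10 fail=1; on 'c' 1 → fail=9;  out {4}∪{2,6}={2,4,6}
  n14('cbba'): parent n13 fail=0; on 'a' 0 → fail=1;  out ∅∪∅=∅
  n15('cbbaa'): parent n14 fail=1; on 'a' 1 → fail=3;  out ∅∪∅=∅
  n16('cbbaab'): parent n15 fail=3; on 'b' 3 → fail=4;  out {5}∪{0,1}={0,1,5}

Text stream:
i=0 'a': node 0→1
i=1 'c': node 1→9  ** P2@[1:1],P6@[0:1]
i=2 'a': node 9→10
i=3 'a': node 10→3 ·f
i=4 'a': node 3→3 ·f
i=5 'b': node 3→4  ** P0@[4:5],P1@[3:5]
i=6 'b': node 4→0 ·f
i=7 'c': node 0→5  ** P2@[7:7]
i=8 'a': node 5→1 ·f
i=9 'a': node 1→3
i=10 'b': node 3→4  ** P0@[9:10],P1@[8:10]
i=11 'b': node 4→0 ·f
i=12 'c': node 0→5  ** P2@[12:12]
i=13 'b': node 5→12
i=14 'a': node 12→1 ·f
i=15 'c': node 1→9  ** P2@[15:15],P6@[14:15]
i=16 'c': node 9→6 ·f  ** P2@[16:16]
i=17 'c': node 6→6 ·f  ** P2@[17:17]
i=18 'b': node 6→12 ·f
i=19 'b': node 12→13
i=20 'a': node 13→14
i=21 'a': node 14→15
i=22 'b': node 15→16  ** P0@[21:22],P1@[20:22],P5@[17:22]
i=23 'a': node 16→1 ·f
i=24 'b': node 1→2  ** P0@[23:24]
i=25 'b': node 2→0 ·f
i=26 'b': node 0→0
i=27 'c': node 0→5  ** P2@[27:27]
i=28 'c': node 5→6  ** P2@[28:28]
i=29 'a': node 6→7
i=30 'c': node 7→8  ** P2@[30:30],P3@[27:30],P6@[29:30]

Matches: [[1,2],[1,6],[5,0],[5,1],[7,2],[10,0],[10,1],[12,2],[15,2],[15,6],[16,2],[17,2],[22,0],[22,1],[22,5],[24,0],[27,2],[28,2],[30,2],[30,3],[30,6]]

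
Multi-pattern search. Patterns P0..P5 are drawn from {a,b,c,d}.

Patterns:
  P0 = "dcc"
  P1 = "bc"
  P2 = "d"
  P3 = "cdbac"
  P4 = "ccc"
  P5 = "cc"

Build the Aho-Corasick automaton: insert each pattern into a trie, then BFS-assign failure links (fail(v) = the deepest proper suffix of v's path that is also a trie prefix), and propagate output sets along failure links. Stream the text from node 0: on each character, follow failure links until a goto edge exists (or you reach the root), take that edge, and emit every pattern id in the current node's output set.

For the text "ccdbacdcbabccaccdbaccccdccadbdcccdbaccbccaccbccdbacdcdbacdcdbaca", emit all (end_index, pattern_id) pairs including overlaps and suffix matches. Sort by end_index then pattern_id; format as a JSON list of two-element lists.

Build automaton:
Trie nodes:
  0='ε' goto b→4 c→6 d→1
  1='d' goto c→2  [P2 ends]
  2='dc' goto c→3
  3='dcc' goto ·  [P0 ends]
  4='b' goto c→5
  5='bc' goto ·  [P1 ends]
  6='c' goto c→11 d→7
  7='cd' goto b→8
  8='cdb' goto a→9
  9='cdba' goto c→10
  10='cdbac' goto ·  [P3 ends]
  11='cc' goto c→12  [P5 ends]
  12='ccc' goto ·  [P4 ends]

Failure links (BFS by depth):
  fail(1) 'd': from fail(0)=0 chase 'd': 0 ⇒ 0;  out={2}∪out(0)={2}
  fail(4) 'b': from fail(0)=0 chase 'b': 0 ⇒ 0;  out=∅∪out(0)=∅
  fail(6) 'c': from fail(0)=0 chase 'c': 0 ⇒ 0;  out=∅∪out(0)=∅
  fail(2) 'dc': from fail(1)=0 chase 'c': 0 ⇒ 6;  out=∅∪out(6)=∅
  fail(5) 'bc': from fail(4)=0 chase 'c': 0 ⇒ 6;  out={1}∪out(6)={1}
  fail(7) 'cd': from fail(6)=0 chase 'd': 0 ⇒ 1;  out=∅∪out(1)={2}
  fail(11) 'cc': from fail(6)=0 chase 'c': 0 ⇒ 6;  out={5}∪out(6)={5}
  fail(3) 'dcc': from fail(2)=6 chase 'c': 6 ⇒ 11;  out={0}∪out(11)={0,5}
  fail(8) 'cdb': from fail(7)=1 chase 'b': 1→0 ⇒ 4;  out=∅∪out(4)=∅
  fail(12) 'ccc': from fail(11)=6 chase 'c': 6 ⇒ 11;  out={4}∪out(11)={4,5}
  fail(9) 'cdba': from fail(8)=4 chase 'a': 4→0 ⇒ 0;  out=∅∪out(0)=∅
  fail(10) 'cdbac': from fail(9)=0 chase 'c': 0 ⇒ 6;  out={3}∪out(6)={3}

Run:
[0] read 'c'  n0⇒n6
[1] read 'c'  n6⇒n11  emit P5@[0:1]
[2] read 'd'  n11⇒n7 (fail-walked)  emit P2@[2:2]
[3] read 'b'  n7⇒n8
[4] read 'a'  n8⇒n9
[5] read 'c'  n9⇒n10  emit P3@[1:5]
[6] read 'd'  n10⇒n7 (fail-walked)  emit P2@[6:6]
[7] read 'c'  n7⇒n2 (fail-walked)
[8] read 'b'  n2⇒n4 (fail-walked)
[9] read 'a'  n4⇒n0 (fail-walked)
[10] read 'b'  n0⇒n4
[11] read 'c'  n4⇒n5  emit P1@[10:11]
[12] read 'c'  n5⇒n11 (fail-walked)  emit P5@[11:12]
[13] read 'a'  n11⇒n0 (fail-walked)
[14] read 'c'  n0⇒n6
[15] read 'c'  n6⇒n11  emit P5@[14:15]
[16] read 'd'  n11⇒n7 (fail-walked)  emit P2@[16:16]
[17] read 'b'  n7⇒n8
[18] read 'a'  n8⇒n9
[19] read 'c'  n9⇒n10  emit P3@[15:19]
[20] read 'c'  n10⇒n11 (fail-walked)  emit P5@[19:20]
[21] read 'c'  n11⇒n12  emit P4@[19:21],P5@[20:21]
[22] read 'c'  n12⇒n12 (fail-walked)  emit P4@[20:22],P5@[21:22]
[23] read 'd'  n12⇒n7 (fail-walked)  emit P2@[23:23]
[24] read 'c'  n7⇒n2 (fail-walked)
[25] read 'c'  n2⇒n3  emit P0@[23:25],P5@[24:25]
[26] read 'a'  n3⇒n0 (fail-walked)
[27] read 'd'  n0⇒n1  emit P2@[27:27]
[28] read 'b'  n1⇒n4 (fail-walked)
[29] read 'd'  n4⇒n1 (fail-walked)  emit P2@[29:29]
[30] read 'c'  n1⇒n2
[31] read 'c'  n2⇒n3  emit P0@[29:31],P5@[30:31]
[32] read 'c'  n3⇒n12 (fail-walked)  emit P4@[30:32],P5@[31:32]
[33] read 'd'  n12⇒n7 (fail-walked)  emit P2@[33:33]
[34] read 'b'  n7⇒n8
[35] read 'a'  n8⇒n9
[36] read 'c'  n9⇒n10  emit P3@[32:36]
[37] read 'c'  n10⇒n11 (fail-walked)  emit P5@[36:37]
[38] read 'b'  n11⇒n4 (fail-walked)
[39] read 'c'  n4⇒n5  emit P1@[38:39]
[40] read 'c'  n5⇒n11 (fail-walked)  emit P5@[39:40]
[41] read 'a'  n11⇒n0 (fail-walked)
[42] read 'c'  n0⇒n6
[43] read 'c'  n6⇒n11  emit P5@[42:43]
[44] read 'b'  n11⇒n4 (fail-walked)
[45] read 'c'  n4⇒n5  emit P1@[44:45]
[46] read 'c'  n5⇒n11 (fail-walked)  emit P5@[45:46]
[47] read 'd'  n11⇒n7 (fail-walked)  emit P2@[47:47]
[48] read 'b'  n7⇒n8
[49] read 'a'  n8⇒n9
[50] read 'c'  n9⇒n10  emit P3@[46:50]
[51] read 'd'  n10⇒n7 (fail-walked)  emit P2@[51:51]
[52] read 'c'  n7⇒n2 (fail-walked)
[53] read 'd'  n2⇒n7 (fail-walked)  emit P2@[53:53]
[54] read 'b'  n7⇒n8
[55] read 'a'  n8⇒n9
[56] read 'c'  n9⇒n10  emit P3@[52:56]
[57] read 'd'  n10⇒n7 (fail-walked)  emit P2@[57:57]
[58] read 'c'  n7⇒n2 (fail-walked)
[59] read 'd'  n2⇒n7 (fail-walked)  emit P2@[59:59]
[60] read 'b'  n7⇒n8
[61] read 'a'  n8⇒n9
[62] read 'c'  n9⇒n10  emit P3@[58:62]
[63] read 'a'  n10⇒n0 (fail-walked)

Matches: [[1,5],[2,2],[5,3],[6,2],[11,1],[12,5],[15,5],[16,2],[19,3],[20,5],[21,4],[21,5],[22,4],[22,5],[23,2],[25,0],[25,5],[27,2],[29,2],[31,0],[31,5],[32,4],[32,5],[33,2],[36,3],[37,5],[39,1],[40,5],[43,5],[45,1],[46,5],[47,2],[50,3],[51,2],[53,2],[56,3],[57,2],[59,2],[62,3]]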